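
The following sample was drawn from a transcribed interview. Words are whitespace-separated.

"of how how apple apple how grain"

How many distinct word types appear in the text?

Distinct types: {apple, grain, how, of}
V = 4

4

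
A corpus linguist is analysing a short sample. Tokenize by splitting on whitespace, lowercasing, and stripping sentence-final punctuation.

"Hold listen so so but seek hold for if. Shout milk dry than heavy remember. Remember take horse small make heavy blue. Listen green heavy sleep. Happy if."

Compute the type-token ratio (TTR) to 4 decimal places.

N = 28 tokens, V = 21 types.
TTR = V / N = 21 / 28 = 0.7500

0.7500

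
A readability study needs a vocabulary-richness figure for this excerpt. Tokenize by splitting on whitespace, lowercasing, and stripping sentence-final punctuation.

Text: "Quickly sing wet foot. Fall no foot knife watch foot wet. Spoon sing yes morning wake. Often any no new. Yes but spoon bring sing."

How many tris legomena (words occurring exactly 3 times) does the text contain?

Frequencies: sing:3, foot:3, wet:2, no:2, spoon:2, yes:2, quickly:1, fall:1, knife:1, watch:1, morning:1, wake:1, often:1, any:1, new:1, but:1, bring:1
Words with frequency 3: foot, sing

2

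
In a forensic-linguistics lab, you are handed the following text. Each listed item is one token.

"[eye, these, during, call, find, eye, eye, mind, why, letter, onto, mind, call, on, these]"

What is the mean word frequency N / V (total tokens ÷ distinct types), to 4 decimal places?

N = 15 tokens, V = 10 types.
Mean frequency = N / V = 15 / 10 = 1.5000

1.5000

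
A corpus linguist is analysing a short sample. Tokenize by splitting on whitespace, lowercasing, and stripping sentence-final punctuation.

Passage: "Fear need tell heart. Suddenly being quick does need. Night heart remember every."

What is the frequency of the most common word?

2

Frequencies: need:2, heart:2, fear:1, tell:1, suddenly:1, being:1, quick:1, does:1, night:1, remember:1, every:1
Most common: 'need' with frequency 2.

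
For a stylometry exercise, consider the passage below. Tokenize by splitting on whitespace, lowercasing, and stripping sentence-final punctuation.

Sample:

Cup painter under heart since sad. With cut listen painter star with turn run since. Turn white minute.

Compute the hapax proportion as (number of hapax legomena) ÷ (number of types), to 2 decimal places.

0.71

Frequencies: painter:2, since:2, with:2, turn:2, cup:1, under:1, heart:1, sad:1, cut:1, listen:1, star:1, run:1, white:1, minute:1
Hapax count = 10; type count = 14.
Ratio = 10 / 14 = 0.71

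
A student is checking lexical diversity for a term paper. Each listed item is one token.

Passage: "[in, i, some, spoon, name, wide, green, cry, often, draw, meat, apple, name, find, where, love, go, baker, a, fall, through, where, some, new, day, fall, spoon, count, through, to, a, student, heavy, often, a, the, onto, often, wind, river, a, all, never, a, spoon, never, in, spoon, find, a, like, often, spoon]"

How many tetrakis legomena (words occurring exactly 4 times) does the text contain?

Frequencies: a:6, spoon:5, often:4, in:2, some:2, name:2, find:2, where:2, fall:2, through:2, never:2, i:1, wide:1, green:1, cry:1, draw:1, meat:1, apple:1, love:1, go:1, … (13 more, each freq 1)
Words with frequency 4: often

1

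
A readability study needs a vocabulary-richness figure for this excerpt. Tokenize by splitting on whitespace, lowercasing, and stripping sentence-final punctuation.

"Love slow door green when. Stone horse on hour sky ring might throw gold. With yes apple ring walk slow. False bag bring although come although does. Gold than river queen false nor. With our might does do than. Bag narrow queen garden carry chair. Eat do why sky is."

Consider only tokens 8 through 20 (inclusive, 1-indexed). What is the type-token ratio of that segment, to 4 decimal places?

Segment tokens 8–20: on, hour, sky, ring, might, throw, gold, with, yes, apple, ring, walk, slow
Segment N = 13, segment V = 12.
TTR = 12 / 13 = 0.9231

0.9231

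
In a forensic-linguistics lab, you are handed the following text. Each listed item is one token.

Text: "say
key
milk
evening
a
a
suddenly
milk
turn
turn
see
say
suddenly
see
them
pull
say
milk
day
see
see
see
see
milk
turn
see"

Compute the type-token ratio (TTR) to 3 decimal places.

0.423

N = 26 tokens, V = 11 types.
TTR = V / N = 11 / 26 = 0.423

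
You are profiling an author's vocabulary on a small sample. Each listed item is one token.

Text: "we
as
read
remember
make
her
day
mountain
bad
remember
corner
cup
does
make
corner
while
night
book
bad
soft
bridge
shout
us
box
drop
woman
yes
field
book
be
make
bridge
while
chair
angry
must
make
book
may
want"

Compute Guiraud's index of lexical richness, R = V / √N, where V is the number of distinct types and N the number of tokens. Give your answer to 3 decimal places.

4.743

N = 40, V = 30.
√N = 6.324555
R = 30 / 6.324555 = 4.743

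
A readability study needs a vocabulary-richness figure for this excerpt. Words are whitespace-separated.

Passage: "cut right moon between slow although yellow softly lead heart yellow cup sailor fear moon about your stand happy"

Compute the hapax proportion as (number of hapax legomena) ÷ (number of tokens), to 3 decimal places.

0.789

Frequencies: moon:2, yellow:2, cut:1, right:1, between:1, slow:1, although:1, softly:1, lead:1, heart:1, cup:1, sailor:1, fear:1, about:1, your:1, stand:1, happy:1
Hapax count = 15; token count = 19.
Ratio = 15 / 19 = 0.789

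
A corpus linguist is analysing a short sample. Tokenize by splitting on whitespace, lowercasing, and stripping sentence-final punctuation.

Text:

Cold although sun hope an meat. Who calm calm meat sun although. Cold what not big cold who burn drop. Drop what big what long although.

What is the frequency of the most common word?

3

Frequencies: cold:3, although:3, what:3, sun:2, meat:2, who:2, calm:2, big:2, drop:2, hope:1, an:1, not:1, burn:1, long:1
Most common: 'cold' with frequency 3.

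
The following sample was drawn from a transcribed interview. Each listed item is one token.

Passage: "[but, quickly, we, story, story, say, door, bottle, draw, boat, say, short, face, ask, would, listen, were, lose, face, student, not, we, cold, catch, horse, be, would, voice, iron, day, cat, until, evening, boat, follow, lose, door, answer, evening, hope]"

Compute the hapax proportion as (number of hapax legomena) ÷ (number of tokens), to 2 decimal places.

Frequencies: we:2, story:2, say:2, door:2, boat:2, face:2, would:2, lose:2, evening:2, but:1, quickly:1, bottle:1, draw:1, short:1, ask:1, listen:1, were:1, student:1, not:1, cold:1, … (11 more, each freq 1)
Hapax count = 22; token count = 40.
Ratio = 22 / 40 = 0.55

0.55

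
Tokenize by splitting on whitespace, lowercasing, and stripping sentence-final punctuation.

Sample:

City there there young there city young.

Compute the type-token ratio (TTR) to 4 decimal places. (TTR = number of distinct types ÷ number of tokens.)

0.4286

N = 7 tokens, V = 3 types.
TTR = V / N = 3 / 7 = 0.4286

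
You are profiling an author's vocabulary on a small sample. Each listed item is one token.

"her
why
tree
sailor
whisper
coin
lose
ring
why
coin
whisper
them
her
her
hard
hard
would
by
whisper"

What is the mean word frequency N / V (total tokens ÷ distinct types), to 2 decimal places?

1.58

N = 19 tokens, V = 12 types.
Mean frequency = N / V = 19 / 12 = 1.58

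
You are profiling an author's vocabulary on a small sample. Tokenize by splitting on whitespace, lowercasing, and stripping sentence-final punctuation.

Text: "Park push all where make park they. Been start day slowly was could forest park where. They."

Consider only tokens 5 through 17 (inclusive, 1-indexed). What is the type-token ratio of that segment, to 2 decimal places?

Segment tokens 5–17: make, park, they, been, start, day, slowly, was, could, forest, park, where, they
Segment N = 13, segment V = 11.
TTR = 11 / 13 = 0.85

0.85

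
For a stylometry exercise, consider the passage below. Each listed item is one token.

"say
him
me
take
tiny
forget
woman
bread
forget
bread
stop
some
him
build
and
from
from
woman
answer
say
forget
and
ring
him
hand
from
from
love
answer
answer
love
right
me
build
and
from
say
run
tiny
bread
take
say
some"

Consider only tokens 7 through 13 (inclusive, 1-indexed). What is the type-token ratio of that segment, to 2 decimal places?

0.86

Segment tokens 7–13: woman, bread, forget, bread, stop, some, him
Segment N = 7, segment V = 6.
TTR = 6 / 7 = 0.86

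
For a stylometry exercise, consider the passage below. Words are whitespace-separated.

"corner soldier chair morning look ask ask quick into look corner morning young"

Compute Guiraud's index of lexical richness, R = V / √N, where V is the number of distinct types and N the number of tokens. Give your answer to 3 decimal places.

2.496

N = 13, V = 9.
√N = 3.605551
R = 9 / 3.605551 = 2.496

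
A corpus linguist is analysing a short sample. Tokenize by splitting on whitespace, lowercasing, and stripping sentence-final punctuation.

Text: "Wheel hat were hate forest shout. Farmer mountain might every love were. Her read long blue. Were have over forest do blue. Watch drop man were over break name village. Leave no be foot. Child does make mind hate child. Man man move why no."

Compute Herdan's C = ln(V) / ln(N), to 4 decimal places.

0.9264

N = 45, V = 34.
ln(V) = 3.526361, ln(N) = 3.806662
C = 3.526361 / 3.806662 = 0.9264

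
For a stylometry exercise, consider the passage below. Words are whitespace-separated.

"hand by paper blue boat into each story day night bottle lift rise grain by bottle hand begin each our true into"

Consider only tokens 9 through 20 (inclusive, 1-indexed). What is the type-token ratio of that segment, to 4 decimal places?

0.9167

Segment tokens 9–20: day, night, bottle, lift, rise, grain, by, bottle, hand, begin, each, our
Segment N = 12, segment V = 11.
TTR = 11 / 12 = 0.9167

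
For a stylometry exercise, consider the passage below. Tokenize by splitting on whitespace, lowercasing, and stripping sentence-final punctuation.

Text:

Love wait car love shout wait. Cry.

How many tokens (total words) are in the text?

7

Tokens: love, wait, car, love, shout, wait, cry
N = 7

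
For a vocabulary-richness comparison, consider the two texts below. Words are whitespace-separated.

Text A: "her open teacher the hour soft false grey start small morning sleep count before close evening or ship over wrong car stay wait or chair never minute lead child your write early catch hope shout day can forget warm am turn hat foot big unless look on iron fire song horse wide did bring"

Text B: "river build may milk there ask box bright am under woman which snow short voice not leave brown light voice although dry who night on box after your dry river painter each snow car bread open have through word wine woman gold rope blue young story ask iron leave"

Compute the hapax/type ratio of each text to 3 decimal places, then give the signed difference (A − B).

A: hapax=52, V=53, ratio=0.981
B: hapax=33, V=41, ratio=0.805
Difference = 0.981 − 0.805 = 0.176

0.176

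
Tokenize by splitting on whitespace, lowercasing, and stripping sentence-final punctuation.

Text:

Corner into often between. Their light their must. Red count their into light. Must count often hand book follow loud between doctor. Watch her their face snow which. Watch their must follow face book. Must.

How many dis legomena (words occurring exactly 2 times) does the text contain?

Frequencies: their:5, must:4, into:2, often:2, between:2, light:2, count:2, book:2, follow:2, watch:2, face:2, corner:1, red:1, hand:1, loud:1, doctor:1, her:1, snow:1, which:1
Words with frequency 2: between, book, count, face, follow, into, light, often, watch

9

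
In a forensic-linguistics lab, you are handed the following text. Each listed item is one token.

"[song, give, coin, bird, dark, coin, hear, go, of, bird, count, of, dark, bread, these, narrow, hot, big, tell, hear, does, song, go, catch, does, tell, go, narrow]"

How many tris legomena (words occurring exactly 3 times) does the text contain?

1

Frequencies: go:3, song:2, coin:2, bird:2, dark:2, hear:2, of:2, narrow:2, tell:2, does:2, give:1, count:1, bread:1, these:1, hot:1, big:1, catch:1
Words with frequency 3: go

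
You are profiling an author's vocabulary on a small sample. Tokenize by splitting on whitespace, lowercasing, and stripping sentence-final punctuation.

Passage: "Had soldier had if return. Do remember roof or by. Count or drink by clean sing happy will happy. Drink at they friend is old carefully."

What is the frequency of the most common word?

Frequencies: had:2, or:2, by:2, drink:2, happy:2, soldier:1, if:1, return:1, do:1, remember:1, roof:1, count:1, clean:1, sing:1, will:1, at:1, they:1, friend:1, is:1, old:1, … (1 more, each freq 1)
Most common: 'had' with frequency 2.

2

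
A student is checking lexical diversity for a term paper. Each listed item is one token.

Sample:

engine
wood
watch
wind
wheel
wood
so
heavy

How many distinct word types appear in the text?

7

Distinct types: {engine, heavy, so, watch, wheel, wind, wood}
V = 7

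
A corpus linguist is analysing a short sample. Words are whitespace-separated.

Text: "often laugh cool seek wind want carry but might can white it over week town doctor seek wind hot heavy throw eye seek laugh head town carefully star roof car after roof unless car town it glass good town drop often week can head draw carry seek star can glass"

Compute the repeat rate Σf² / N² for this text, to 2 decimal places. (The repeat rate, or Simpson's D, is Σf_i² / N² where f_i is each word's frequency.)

0.04

Frequencies: seek:4, town:4, can:3, often:2, laugh:2, wind:2, carry:2, it:2, week:2, head:2, star:2, roof:2, car:2, glass:2, cool:1, want:1, but:1, might:1, white:1, over:1, … (11 more, each freq 1)
Σf² = 102; N² = 2500
Repeat rate = 102 / 2500 = 0.04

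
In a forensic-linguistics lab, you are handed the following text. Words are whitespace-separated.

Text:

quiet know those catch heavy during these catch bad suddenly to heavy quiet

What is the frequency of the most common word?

2

Frequencies: quiet:2, catch:2, heavy:2, know:1, those:1, during:1, these:1, bad:1, suddenly:1, to:1
Most common: 'quiet' with frequency 2.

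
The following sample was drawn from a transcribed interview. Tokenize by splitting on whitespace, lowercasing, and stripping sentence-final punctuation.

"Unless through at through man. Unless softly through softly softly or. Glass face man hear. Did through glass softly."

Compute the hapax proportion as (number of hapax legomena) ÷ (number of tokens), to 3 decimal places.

0.263

Frequencies: through:4, softly:4, unless:2, man:2, glass:2, at:1, or:1, face:1, hear:1, did:1
Hapax count = 5; token count = 19.
Ratio = 5 / 19 = 0.263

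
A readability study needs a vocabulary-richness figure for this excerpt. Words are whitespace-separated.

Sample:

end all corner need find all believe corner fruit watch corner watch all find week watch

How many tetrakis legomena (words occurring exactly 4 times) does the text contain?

0

Frequencies: all:3, corner:3, watch:3, find:2, end:1, need:1, believe:1, fruit:1, week:1
Words with frequency 4: (none)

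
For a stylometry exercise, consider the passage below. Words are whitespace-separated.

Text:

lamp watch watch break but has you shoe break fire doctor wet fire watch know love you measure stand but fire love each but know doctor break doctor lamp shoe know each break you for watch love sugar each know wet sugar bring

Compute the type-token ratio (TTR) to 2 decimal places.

0.42

N = 43 tokens, V = 18 types.
TTR = V / N = 18 / 43 = 0.42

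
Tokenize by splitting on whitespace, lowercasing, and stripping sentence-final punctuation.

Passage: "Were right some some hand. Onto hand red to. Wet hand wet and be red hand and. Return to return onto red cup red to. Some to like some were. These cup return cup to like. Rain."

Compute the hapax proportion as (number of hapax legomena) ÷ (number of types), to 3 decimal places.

Frequencies: to:5, some:4, hand:4, red:4, return:3, cup:3, were:2, onto:2, wet:2, and:2, like:2, right:1, be:1, these:1, rain:1
Hapax count = 4; type count = 15.
Ratio = 4 / 15 = 0.267

0.267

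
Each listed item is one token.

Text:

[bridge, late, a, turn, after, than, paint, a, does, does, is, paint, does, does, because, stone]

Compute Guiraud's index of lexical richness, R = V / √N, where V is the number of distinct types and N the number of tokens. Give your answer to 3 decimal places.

N = 16, V = 11.
√N = 4.000000
R = 11 / 4.000000 = 2.750

2.750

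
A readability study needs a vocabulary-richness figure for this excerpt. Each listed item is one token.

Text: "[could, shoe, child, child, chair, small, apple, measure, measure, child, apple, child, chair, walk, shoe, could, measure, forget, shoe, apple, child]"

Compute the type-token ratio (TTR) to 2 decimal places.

N = 21 tokens, V = 9 types.
TTR = V / N = 9 / 21 = 0.43

0.43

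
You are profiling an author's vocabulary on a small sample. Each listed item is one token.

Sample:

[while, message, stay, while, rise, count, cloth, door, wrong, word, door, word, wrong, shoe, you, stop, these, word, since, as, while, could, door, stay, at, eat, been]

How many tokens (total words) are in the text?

Tokens: while, message, stay, while, rise, count, cloth, door, wrong, word, door, word, wrong, shoe, you, stop, these, word, since, as, while, could, door, stay, at, eat, been
N = 27

27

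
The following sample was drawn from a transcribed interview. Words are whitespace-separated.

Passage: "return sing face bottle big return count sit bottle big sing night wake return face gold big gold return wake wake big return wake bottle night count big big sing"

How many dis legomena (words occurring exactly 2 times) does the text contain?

4

Frequencies: big:6, return:5, wake:4, sing:3, bottle:3, face:2, count:2, night:2, gold:2, sit:1
Words with frequency 2: count, face, gold, night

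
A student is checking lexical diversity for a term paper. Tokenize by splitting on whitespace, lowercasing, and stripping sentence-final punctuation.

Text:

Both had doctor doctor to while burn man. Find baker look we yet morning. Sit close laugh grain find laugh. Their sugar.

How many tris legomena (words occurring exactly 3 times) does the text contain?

0

Frequencies: doctor:2, find:2, laugh:2, both:1, had:1, to:1, while:1, burn:1, man:1, baker:1, look:1, we:1, yet:1, morning:1, sit:1, close:1, grain:1, their:1, sugar:1
Words with frequency 3: (none)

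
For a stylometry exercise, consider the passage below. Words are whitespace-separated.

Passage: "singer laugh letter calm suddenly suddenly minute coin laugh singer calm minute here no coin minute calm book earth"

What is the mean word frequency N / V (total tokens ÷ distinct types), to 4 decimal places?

N = 19 tokens, V = 11 types.
Mean frequency = N / V = 19 / 11 = 1.7273

1.7273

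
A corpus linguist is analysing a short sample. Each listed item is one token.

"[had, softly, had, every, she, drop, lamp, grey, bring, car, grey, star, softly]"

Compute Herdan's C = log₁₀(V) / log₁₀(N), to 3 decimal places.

N = 13, V = 10.
log₁₀(V) = 1.000000, log₁₀(N) = 1.113943
C = 1.000000 / 1.113943 = 0.898

0.898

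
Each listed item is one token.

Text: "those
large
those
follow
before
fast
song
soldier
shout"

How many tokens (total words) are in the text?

9

Tokens: those, large, those, follow, before, fast, song, soldier, shout
N = 9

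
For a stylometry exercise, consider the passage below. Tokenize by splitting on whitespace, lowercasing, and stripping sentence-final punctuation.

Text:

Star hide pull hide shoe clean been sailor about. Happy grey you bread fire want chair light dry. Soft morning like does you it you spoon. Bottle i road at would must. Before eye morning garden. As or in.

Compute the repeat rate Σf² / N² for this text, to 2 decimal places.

0.03

Frequencies: you:3, hide:2, morning:2, star:1, pull:1, shoe:1, clean:1, been:1, sailor:1, about:1, happy:1, grey:1, bread:1, fire:1, want:1, chair:1, light:1, dry:1, soft:1, like:1, … (15 more, each freq 1)
Σf² = 49; N² = 1521
Repeat rate = 49 / 1521 = 0.03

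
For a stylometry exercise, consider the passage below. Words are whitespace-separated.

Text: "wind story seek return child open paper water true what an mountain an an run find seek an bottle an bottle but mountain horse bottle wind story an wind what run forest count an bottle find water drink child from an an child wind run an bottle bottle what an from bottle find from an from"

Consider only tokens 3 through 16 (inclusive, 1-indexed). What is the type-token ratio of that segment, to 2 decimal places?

Segment tokens 3–16: seek, return, child, open, paper, water, true, what, an, mountain, an, an, run, find
Segment N = 14, segment V = 12.
TTR = 12 / 14 = 0.86

0.86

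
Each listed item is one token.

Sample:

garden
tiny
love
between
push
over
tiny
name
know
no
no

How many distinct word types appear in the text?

9

Distinct types: {between, garden, know, love, name, no, over, push, tiny}
V = 9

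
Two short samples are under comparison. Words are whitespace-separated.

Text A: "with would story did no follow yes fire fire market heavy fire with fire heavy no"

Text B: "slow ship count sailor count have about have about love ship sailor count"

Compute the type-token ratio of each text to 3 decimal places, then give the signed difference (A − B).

0.087

TTR(A) = 10/16 = 0.625
TTR(B) = 7/13 = 0.538
Difference = 0.625 − 0.538 = 0.087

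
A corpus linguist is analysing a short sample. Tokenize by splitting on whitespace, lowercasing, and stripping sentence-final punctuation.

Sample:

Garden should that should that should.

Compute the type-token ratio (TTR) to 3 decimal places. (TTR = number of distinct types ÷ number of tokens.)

0.500

N = 6 tokens, V = 3 types.
TTR = V / N = 3 / 6 = 0.500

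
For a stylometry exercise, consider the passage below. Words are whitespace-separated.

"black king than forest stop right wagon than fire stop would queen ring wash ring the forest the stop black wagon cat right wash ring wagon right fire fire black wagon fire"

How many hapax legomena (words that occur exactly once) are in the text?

Frequencies: wagon:4, fire:4, black:3, stop:3, right:3, ring:3, than:2, forest:2, wash:2, the:2, king:1, would:1, queen:1, cat:1
Hapax (freq=1): cat, king, queen, would

4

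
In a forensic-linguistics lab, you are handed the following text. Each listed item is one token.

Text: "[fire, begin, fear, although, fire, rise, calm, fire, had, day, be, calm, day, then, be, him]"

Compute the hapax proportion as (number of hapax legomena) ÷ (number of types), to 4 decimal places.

0.6364

Frequencies: fire:3, calm:2, day:2, be:2, begin:1, fear:1, although:1, rise:1, had:1, then:1, him:1
Hapax count = 7; type count = 11.
Ratio = 7 / 11 = 0.6364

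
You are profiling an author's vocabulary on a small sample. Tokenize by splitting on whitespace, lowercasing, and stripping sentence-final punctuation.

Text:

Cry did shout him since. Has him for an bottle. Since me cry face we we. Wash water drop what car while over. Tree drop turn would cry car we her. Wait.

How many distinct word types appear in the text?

24

Distinct types: {an, bottle, car, cry, did, drop, face, for, has, her, him, me, over, shout, since, tree, turn, wait, wash, water, we, what, while, would}
V = 24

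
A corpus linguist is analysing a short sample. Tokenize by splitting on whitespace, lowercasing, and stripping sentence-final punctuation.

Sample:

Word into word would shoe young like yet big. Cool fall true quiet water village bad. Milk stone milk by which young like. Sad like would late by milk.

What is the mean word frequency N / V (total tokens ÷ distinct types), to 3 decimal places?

1.381

N = 29 tokens, V = 21 types.
Mean frequency = N / V = 29 / 21 = 1.381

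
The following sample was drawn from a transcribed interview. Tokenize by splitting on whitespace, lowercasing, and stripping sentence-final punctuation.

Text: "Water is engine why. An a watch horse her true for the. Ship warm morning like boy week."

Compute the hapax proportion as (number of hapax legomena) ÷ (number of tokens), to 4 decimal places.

1.0000

Frequencies: water:1, is:1, engine:1, why:1, an:1, a:1, watch:1, horse:1, her:1, true:1, for:1, the:1, ship:1, warm:1, morning:1, like:1, boy:1, week:1
Hapax count = 18; token count = 18.
Ratio = 18 / 18 = 1.0000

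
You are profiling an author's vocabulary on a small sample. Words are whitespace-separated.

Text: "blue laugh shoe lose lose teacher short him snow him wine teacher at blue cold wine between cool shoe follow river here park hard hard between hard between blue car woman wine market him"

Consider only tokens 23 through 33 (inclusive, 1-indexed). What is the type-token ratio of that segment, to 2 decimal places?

Segment tokens 23–33: park, hard, hard, between, hard, between, blue, car, woman, wine, market
Segment N = 11, segment V = 8.
TTR = 8 / 11 = 0.73

0.73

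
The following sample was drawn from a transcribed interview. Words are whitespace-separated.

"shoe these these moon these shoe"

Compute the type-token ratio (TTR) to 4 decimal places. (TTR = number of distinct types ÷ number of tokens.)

N = 6 tokens, V = 3 types.
TTR = V / N = 3 / 6 = 0.5000

0.5000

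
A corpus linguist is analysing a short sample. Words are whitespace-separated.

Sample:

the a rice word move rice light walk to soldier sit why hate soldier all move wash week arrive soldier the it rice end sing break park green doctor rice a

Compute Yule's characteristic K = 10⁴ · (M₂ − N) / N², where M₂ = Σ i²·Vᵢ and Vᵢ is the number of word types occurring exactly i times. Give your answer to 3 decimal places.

Frequencies: rice:4, soldier:3, the:2, a:2, move:2, word:1, light:1, walk:1, to:1, sit:1, why:1, hate:1, all:1, wash:1, week:1, arrive:1, it:1, end:1, sing:1, break:1, … (3 more, each freq 1)
N = 31. Frequency spectrum: V_1=18, V_2=3, V_3=1, V_4=1
M₂ = 1²·18 + 2²·3 + 3²·1 + 4²·1 = 55
K = 10000 × (55 − 31) / 31² = 249.740

249.740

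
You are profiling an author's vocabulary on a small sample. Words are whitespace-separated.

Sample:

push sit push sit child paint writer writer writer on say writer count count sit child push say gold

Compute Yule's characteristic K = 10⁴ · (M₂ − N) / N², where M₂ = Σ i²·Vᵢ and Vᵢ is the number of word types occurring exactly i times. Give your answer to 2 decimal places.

831.02

Frequencies: writer:4, push:3, sit:3, child:2, say:2, count:2, paint:1, on:1, gold:1
N = 19. Frequency spectrum: V_1=3, V_2=3, V_3=2, V_4=1
M₂ = 1²·3 + 2²·3 + 3²·2 + 4²·1 = 49
K = 10000 × (49 − 19) / 19² = 831.02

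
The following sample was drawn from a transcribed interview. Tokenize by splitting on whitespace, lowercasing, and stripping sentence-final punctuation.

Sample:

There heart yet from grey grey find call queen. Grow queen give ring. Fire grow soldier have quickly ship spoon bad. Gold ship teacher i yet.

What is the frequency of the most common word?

Frequencies: yet:2, grey:2, queen:2, grow:2, ship:2, there:1, heart:1, from:1, find:1, call:1, give:1, ring:1, fire:1, soldier:1, have:1, quickly:1, spoon:1, bad:1, gold:1, teacher:1, … (1 more, each freq 1)
Most common: 'yet' with frequency 2.

2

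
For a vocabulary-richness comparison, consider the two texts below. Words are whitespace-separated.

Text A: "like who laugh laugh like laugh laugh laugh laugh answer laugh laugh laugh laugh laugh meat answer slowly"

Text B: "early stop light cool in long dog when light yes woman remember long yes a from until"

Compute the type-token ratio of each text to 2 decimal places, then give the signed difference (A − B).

-0.49

TTR(A) = 6/18 = 0.33
TTR(B) = 14/17 = 0.82
Difference = 0.33 − 0.82 = -0.49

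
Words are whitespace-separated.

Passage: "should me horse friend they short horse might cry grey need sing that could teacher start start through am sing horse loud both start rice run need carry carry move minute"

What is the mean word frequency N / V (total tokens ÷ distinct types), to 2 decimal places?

1.29

N = 31 tokens, V = 24 types.
Mean frequency = N / V = 31 / 24 = 1.29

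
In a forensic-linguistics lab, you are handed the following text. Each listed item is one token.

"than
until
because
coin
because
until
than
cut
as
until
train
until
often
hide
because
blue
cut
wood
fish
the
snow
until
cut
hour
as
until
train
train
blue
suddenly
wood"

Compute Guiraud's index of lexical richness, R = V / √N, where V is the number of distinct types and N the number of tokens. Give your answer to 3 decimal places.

N = 31, V = 16.
√N = 5.567764
R = 16 / 5.567764 = 2.874

2.874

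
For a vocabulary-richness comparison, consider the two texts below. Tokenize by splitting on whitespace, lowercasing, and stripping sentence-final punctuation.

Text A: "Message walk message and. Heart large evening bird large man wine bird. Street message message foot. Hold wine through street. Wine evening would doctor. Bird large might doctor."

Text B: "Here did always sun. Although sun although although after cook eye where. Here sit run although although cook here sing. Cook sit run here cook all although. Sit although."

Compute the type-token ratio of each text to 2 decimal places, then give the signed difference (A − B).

TTR(A) = 16/28 = 0.57
TTR(B) = 13/29 = 0.45
Difference = 0.57 − 0.45 = 0.12

0.12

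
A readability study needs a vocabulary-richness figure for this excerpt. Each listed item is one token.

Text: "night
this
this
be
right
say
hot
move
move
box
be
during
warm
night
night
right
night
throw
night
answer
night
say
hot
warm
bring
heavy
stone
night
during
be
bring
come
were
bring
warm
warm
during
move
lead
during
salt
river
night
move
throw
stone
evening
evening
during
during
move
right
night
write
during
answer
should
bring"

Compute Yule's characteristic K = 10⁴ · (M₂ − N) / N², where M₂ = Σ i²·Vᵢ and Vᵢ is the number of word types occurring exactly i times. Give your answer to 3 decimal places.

546.968

Frequencies: night:9, during:7, move:5, warm:4, bring:4, be:3, right:3, this:2, say:2, hot:2, throw:2, answer:2, stone:2, evening:2, box:1, heavy:1, come:1, were:1, lead:1, salt:1, … (3 more, each freq 1)
N = 58. Frequency spectrum: V_1=9, V_2=7, V_3=2, V_4=2, V_5=1, V_7=1, V_9=1
M₂ = 1²·9 + 2²·7 + 3²·2 + 4²·2 + 5²·1 + 7²·1 + 9²·1 = 242
K = 10000 × (242 − 58) / 58² = 546.968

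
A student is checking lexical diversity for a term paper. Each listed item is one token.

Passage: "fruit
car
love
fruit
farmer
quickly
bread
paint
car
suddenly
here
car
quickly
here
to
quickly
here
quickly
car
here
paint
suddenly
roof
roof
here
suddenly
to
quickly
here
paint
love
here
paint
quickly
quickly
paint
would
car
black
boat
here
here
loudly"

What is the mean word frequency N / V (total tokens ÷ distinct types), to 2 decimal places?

2.87

N = 43 tokens, V = 15 types.
Mean frequency = N / V = 43 / 15 = 2.87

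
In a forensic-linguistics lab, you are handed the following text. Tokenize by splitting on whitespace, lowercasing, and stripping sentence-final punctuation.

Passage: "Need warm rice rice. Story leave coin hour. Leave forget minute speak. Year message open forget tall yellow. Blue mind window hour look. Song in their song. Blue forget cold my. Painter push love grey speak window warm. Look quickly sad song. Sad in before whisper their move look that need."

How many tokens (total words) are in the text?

51

Tokens: need, warm, rice, rice, story, leave, coin, hour, leave, forget, minute, speak, year, message, open, forget, tall, yellow, blue, mind, window, hour, look, song, in, their, song, blue, forget, cold, my, painter, push, love, grey, speak, window, warm, look, quickly, sad, song, sad, in, before, whisper, their, move, look, that, need
N = 51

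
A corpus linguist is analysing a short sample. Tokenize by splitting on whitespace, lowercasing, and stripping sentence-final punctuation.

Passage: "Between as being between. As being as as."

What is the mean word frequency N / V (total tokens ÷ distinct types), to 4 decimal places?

N = 8 tokens, V = 3 types.
Mean frequency = N / V = 8 / 3 = 2.6667

2.6667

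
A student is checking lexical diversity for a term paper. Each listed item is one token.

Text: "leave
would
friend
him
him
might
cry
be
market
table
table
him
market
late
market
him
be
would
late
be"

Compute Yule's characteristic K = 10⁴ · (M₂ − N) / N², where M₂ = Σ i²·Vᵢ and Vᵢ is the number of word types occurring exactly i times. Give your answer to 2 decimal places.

750.00

Frequencies: him:4, be:3, market:3, would:2, table:2, late:2, leave:1, friend:1, might:1, cry:1
N = 20. Frequency spectrum: V_1=4, V_2=3, V_3=2, V_4=1
M₂ = 1²·4 + 2²·3 + 3²·2 + 4²·1 = 50
K = 10000 × (50 − 20) / 20² = 750.00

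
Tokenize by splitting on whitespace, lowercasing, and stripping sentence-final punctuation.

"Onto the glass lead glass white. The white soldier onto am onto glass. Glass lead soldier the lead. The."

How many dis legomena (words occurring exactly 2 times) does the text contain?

Frequencies: the:4, glass:4, onto:3, lead:3, white:2, soldier:2, am:1
Words with frequency 2: soldier, white

2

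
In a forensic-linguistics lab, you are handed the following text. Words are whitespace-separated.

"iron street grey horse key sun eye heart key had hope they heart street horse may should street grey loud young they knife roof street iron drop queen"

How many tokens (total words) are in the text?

Tokens: iron, street, grey, horse, key, sun, eye, heart, key, had, hope, they, heart, street, horse, may, should, street, grey, loud, young, they, knife, roof, street, iron, drop, queen
N = 28

28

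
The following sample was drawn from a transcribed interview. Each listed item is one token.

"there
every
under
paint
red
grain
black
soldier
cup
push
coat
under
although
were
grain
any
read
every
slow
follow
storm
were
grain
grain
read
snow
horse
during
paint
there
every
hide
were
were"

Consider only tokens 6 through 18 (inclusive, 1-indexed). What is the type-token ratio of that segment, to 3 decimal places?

0.923

Segment tokens 6–18: grain, black, soldier, cup, push, coat, under, although, were, grain, any, read, every
Segment N = 13, segment V = 12.
TTR = 12 / 13 = 0.923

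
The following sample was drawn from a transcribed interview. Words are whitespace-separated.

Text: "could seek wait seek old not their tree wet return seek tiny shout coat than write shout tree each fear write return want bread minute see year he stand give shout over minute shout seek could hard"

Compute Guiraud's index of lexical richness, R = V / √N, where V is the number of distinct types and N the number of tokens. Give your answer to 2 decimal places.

4.27

N = 37, V = 26.
√N = 6.082763
R = 26 / 6.082763 = 4.27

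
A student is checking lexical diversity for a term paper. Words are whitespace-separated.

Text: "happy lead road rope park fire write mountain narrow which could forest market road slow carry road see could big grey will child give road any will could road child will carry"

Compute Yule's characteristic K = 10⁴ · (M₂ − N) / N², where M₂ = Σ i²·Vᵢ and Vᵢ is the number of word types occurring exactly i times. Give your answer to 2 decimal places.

Frequencies: road:5, could:3, will:3, carry:2, child:2, happy:1, lead:1, rope:1, park:1, fire:1, write:1, mountain:1, narrow:1, which:1, forest:1, market:1, slow:1, see:1, big:1, grey:1, … (2 more, each freq 1)
N = 32. Frequency spectrum: V_1=17, V_2=2, V_3=2, V_5=1
M₂ = 1²·17 + 2²·2 + 3²·2 + 5²·1 = 68
K = 10000 × (68 − 32) / 32² = 351.56

351.56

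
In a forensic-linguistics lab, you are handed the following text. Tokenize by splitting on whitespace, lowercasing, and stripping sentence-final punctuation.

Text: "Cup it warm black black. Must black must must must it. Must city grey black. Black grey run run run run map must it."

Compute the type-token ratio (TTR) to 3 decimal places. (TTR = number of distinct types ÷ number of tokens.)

0.375

N = 24 tokens, V = 9 types.
TTR = V / N = 9 / 24 = 0.375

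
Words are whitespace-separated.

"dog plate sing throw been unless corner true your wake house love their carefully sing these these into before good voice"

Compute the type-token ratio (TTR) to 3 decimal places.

0.905

N = 21 tokens, V = 19 types.
TTR = V / N = 19 / 21 = 0.905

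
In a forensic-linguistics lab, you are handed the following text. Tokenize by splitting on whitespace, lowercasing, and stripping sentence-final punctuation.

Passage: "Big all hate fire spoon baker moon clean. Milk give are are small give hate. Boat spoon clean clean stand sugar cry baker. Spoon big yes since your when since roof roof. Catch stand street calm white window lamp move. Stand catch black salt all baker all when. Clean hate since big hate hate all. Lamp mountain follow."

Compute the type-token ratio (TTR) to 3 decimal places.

N = 58 tokens, V = 32 types.
TTR = V / N = 32 / 58 = 0.552

0.552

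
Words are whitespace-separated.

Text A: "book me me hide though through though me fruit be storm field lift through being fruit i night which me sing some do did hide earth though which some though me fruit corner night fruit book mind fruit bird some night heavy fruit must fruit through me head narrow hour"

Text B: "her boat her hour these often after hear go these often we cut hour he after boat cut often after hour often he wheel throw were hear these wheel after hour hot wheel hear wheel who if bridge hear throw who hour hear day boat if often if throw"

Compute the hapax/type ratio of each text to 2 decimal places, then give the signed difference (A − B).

0.35

A: hapax=18, V=27, ratio=0.67
B: hapax=6, V=19, ratio=0.32
Difference = 0.67 − 0.32 = 0.35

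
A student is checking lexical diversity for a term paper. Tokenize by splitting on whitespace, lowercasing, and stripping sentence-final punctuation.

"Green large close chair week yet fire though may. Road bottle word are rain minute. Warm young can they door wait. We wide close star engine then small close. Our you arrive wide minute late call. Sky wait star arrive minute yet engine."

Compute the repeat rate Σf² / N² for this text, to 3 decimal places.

Frequencies: close:3, minute:3, yet:2, wait:2, wide:2, star:2, engine:2, arrive:2, green:1, large:1, chair:1, week:1, fire:1, though:1, may:1, road:1, bottle:1, word:1, are:1, rain:1, … (13 more, each freq 1)
Σf² = 67; N² = 1849
Repeat rate = 67 / 1849 = 0.036

0.036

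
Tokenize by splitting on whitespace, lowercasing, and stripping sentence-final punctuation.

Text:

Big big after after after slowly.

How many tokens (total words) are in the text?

Tokens: big, big, after, after, after, slowly
N = 6

6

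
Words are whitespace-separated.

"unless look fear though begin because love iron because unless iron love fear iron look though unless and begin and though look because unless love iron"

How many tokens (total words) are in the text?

Tokens: unless, look, fear, though, begin, because, love, iron, because, unless, iron, love, fear, iron, look, though, unless, and, begin, and, though, look, because, unless, love, iron
N = 26

26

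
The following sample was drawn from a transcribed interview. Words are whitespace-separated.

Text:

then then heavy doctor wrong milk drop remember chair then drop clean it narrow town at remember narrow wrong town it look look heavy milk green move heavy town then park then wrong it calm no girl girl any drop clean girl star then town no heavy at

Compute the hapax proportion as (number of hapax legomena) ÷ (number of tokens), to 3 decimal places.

Frequencies: then:6, heavy:4, town:4, wrong:3, drop:3, it:3, girl:3, milk:2, remember:2, clean:2, narrow:2, at:2, look:2, no:2, doctor:1, chair:1, green:1, move:1, park:1, calm:1, … (2 more, each freq 1)
Hapax count = 8; token count = 48.
Ratio = 8 / 48 = 0.167

0.167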